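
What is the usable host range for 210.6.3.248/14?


Network: 210.4.0.0
Broadcast: 210.7.255.255
First usable = network + 1
Last usable = broadcast - 1
Range: 210.4.0.1 to 210.7.255.254


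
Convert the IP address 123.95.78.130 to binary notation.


123 = 01111011
95 = 01011111
78 = 01001110
130 = 10000010
Binary: 01111011.01011111.01001110.10000010


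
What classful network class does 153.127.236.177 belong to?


First octet: 153
Binary: 10011001
10xxxxxx -> Class B (128-191)
Class B, default mask 255.255.0.0 (/16)


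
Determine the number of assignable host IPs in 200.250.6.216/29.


Host bits = 32 - 29 = 3
Total addresses = 2^3 = 8
Usable = total - 2 (network and broadcast)
Usable hosts: 6


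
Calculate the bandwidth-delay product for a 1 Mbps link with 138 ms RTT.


BDP = bandwidth * RTT
= 1 Mbps * 138 ms
= 1 * 1e6 * 138 / 1000 bits
= 138000 bits
= 17250 bytes
= 16.8457 KB
BDP = 138000 bits (17250 bytes)


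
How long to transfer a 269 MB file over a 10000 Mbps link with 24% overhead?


Effective throughput = 10000 * (1 - 24/100) = 7600 Mbps
File size in Mb = 269 * 8 = 2152 Mb
Time = 2152 / 7600
Time = 0.2832 seconds


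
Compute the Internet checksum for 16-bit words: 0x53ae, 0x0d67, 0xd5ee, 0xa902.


Sum all words (with carry folding):
+ 0x53ae = 0x53ae
+ 0x0d67 = 0x6115
+ 0xd5ee = 0x3704
+ 0xa902 = 0xe006
One's complement: ~0xe006
Checksum = 0x1ff9


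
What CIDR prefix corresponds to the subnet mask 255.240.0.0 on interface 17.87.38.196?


Binary: 11111111.11110000.00000000.00000000
Count leading 1s
Prefix: /12


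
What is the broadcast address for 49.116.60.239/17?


Network: 49.116.0.0/17
Host bits = 15
Set all host bits to 1:
Broadcast: 49.116.127.255


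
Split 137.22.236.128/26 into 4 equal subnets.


New prefix = 26 + 2 = 28
Each subnet has 16 addresses
  137.22.236.128/28
  137.22.236.144/28
  137.22.236.160/28
  137.22.236.176/28
Subnets: 137.22.236.128/28, 137.22.236.144/28, 137.22.236.160/28, 137.22.236.176/28


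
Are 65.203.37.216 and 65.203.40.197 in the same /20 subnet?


Mask: 255.255.240.0
65.203.37.216 AND mask = 65.203.32.0
65.203.40.197 AND mask = 65.203.32.0
Yes, same subnet (65.203.32.0)


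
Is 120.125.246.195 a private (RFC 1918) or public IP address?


RFC 1918 private ranges:
  10.0.0.0/8 (10.0.0.0 - 10.255.255.255)
  172.16.0.0/12 (172.16.0.0 - 172.31.255.255)
  192.168.0.0/16 (192.168.0.0 - 192.168.255.255)
Public (not in any RFC 1918 range)


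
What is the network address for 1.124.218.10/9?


IP:   00000001.01111100.11011010.00001010
Mask: 11111111.10000000.00000000.00000000
AND operation:
Net:  00000001.00000000.00000000.00000000
Network: 1.0.0.0/9


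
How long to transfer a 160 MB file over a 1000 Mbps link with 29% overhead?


Effective throughput = 1000 * (1 - 29/100) = 710 Mbps
File size in Mb = 160 * 8 = 1280 Mb
Time = 1280 / 710
Time = 1.8028 seconds


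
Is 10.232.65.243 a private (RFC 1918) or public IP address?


RFC 1918 private ranges:
  10.0.0.0/8 (10.0.0.0 - 10.255.255.255)
  172.16.0.0/12 (172.16.0.0 - 172.31.255.255)
  192.168.0.0/16 (192.168.0.0 - 192.168.255.255)
Private (in 10.0.0.0/8)


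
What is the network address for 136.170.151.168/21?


IP:   10001000.10101010.10010111.10101000
Mask: 11111111.11111111.11111000.00000000
AND operation:
Net:  10001000.10101010.10010000.00000000
Network: 136.170.144.0/21


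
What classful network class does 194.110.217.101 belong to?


First octet: 194
Binary: 11000010
110xxxxx -> Class C (192-223)
Class C, default mask 255.255.255.0 (/24)


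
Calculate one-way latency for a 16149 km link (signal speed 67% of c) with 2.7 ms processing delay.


Speed = 0.67 * 3e5 km/s = 201000 km/s
Propagation delay = 16149 / 201000 = 0.0803 s = 80.3433 ms
Processing delay = 2.7 ms
Total one-way latency = 83.0433 ms


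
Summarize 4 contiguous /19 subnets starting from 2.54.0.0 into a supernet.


Original prefix: /19
Number of subnets: 4 = 2^2
New prefix = 19 - 2 = 17
Supernet: 2.54.0.0/17


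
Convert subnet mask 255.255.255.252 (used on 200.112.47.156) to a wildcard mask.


Subnet mask: 255.255.255.252
Wildcard = 255.255.255.255 - subnet mask
255 - 255 = 0
255 - 255 = 0
255 - 255 = 0
255 - 252 = 3
Wildcard: 0.0.0.3


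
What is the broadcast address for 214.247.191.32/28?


Network: 214.247.191.32/28
Host bits = 4
Set all host bits to 1:
Broadcast: 214.247.191.47


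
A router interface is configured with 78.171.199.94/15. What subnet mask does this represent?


/15 means 15 network bits, 17 host bits
Binary: 11111111111111100000000000000000
Mask: 255.254.0.0


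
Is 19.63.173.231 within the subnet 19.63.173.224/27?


Subnet network: 19.63.173.224
Test IP AND mask: 19.63.173.224
Yes, 19.63.173.231 is in 19.63.173.224/27


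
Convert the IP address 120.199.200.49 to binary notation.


120 = 01111000
199 = 11000111
200 = 11001000
49 = 00110001
Binary: 01111000.11000111.11001000.00110001


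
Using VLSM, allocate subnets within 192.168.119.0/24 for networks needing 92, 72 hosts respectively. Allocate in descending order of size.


92 hosts -> /25 (126 usable): 192.168.119.0/25
72 hosts -> /25 (126 usable): 192.168.119.128/25
Allocation: 192.168.119.0/25 (92 hosts, 126 usable); 192.168.119.128/25 (72 hosts, 126 usable)


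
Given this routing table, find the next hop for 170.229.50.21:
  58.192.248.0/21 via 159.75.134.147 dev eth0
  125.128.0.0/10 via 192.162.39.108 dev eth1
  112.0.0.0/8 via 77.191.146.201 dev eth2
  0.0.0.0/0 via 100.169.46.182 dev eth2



Longest prefix match for 170.229.50.21:
  /21 58.192.248.0: no
  /10 125.128.0.0: no
  /8 112.0.0.0: no
  /0 0.0.0.0: MATCH
Selected: next-hop 100.169.46.182 via eth2 (matched /0)


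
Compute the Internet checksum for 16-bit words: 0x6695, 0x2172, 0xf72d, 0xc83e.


Sum all words (with carry folding):
+ 0x6695 = 0x6695
+ 0x2172 = 0x8807
+ 0xf72d = 0x7f35
+ 0xc83e = 0x4774
One's complement: ~0x4774
Checksum = 0xb88b


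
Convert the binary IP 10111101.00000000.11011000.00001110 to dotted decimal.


10111101 = 189
00000000 = 0
11011000 = 216
00001110 = 14
IP: 189.0.216.14


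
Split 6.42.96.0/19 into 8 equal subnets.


New prefix = 19 + 3 = 22
Each subnet has 1024 addresses
  6.42.96.0/22
  6.42.100.0/22
  6.42.104.0/22
  6.42.108.0/22
  6.42.112.0/22
  6.42.116.0/22
  6.42.120.0/22
  6.42.124.0/22
Subnets: 6.42.96.0/22, 6.42.100.0/22, 6.42.104.0/22, 6.42.108.0/22, 6.42.112.0/22, 6.42.116.0/22, 6.42.120.0/22, 6.42.124.0/22


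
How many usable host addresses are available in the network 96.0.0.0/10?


Host bits = 32 - 10 = 22
Total addresses = 2^22 = 4194304
Usable = total - 2 (network and broadcast)
Usable hosts: 4194302


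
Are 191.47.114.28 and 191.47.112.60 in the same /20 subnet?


Mask: 255.255.240.0
191.47.114.28 AND mask = 191.47.112.0
191.47.112.60 AND mask = 191.47.112.0
Yes, same subnet (191.47.112.0)


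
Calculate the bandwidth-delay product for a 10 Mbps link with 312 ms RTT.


BDP = bandwidth * RTT
= 10 Mbps * 312 ms
= 10 * 1e6 * 312 / 1000 bits
= 3120000 bits
= 390000 bytes
= 380.8594 KB
BDP = 3120000 bits (390000 bytes)


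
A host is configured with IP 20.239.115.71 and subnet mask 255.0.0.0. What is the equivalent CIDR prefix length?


Binary: 11111111.00000000.00000000.00000000
Count leading 1s
Prefix: /8


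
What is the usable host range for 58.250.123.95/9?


Network: 58.128.0.0
Broadcast: 58.255.255.255
First usable = network + 1
Last usable = broadcast - 1
Range: 58.128.0.1 to 58.255.255.254


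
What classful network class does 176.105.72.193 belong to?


First octet: 176
Binary: 10110000
10xxxxxx -> Class B (128-191)
Class B, default mask 255.255.0.0 (/16)


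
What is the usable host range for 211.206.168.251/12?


Network: 211.192.0.0
Broadcast: 211.207.255.255
First usable = network + 1
Last usable = broadcast - 1
Range: 211.192.0.1 to 211.207.255.254


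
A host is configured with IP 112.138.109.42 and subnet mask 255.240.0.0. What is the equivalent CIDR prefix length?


Binary: 11111111.11110000.00000000.00000000
Count leading 1s
Prefix: /12


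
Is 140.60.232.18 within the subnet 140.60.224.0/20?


Subnet network: 140.60.224.0
Test IP AND mask: 140.60.224.0
Yes, 140.60.232.18 is in 140.60.224.0/20


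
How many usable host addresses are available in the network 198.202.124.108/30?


Host bits = 32 - 30 = 2
Total addresses = 2^2 = 4
Usable = total - 2 (network and broadcast)
Usable hosts: 2


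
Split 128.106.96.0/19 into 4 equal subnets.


New prefix = 19 + 2 = 21
Each subnet has 2048 addresses
  128.106.96.0/21
  128.106.104.0/21
  128.106.112.0/21
  128.106.120.0/21
Subnets: 128.106.96.0/21, 128.106.104.0/21, 128.106.112.0/21, 128.106.120.0/21


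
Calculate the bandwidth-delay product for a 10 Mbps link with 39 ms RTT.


BDP = bandwidth * RTT
= 10 Mbps * 39 ms
= 10 * 1e6 * 39 / 1000 bits
= 390000 bits
= 48750 bytes
= 47.6074 KB
BDP = 390000 bits (48750 bytes)


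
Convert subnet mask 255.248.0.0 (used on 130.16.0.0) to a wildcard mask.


Subnet mask: 255.248.0.0
Wildcard = 255.255.255.255 - subnet mask
255 - 255 = 0
255 - 248 = 7
255 - 0 = 255
255 - 0 = 255
Wildcard: 0.7.255.255


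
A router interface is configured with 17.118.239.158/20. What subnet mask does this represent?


/20 means 20 network bits, 12 host bits
Binary: 11111111111111111111000000000000
Mask: 255.255.240.0


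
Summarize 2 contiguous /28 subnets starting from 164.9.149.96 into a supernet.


Original prefix: /28
Number of subnets: 2 = 2^1
New prefix = 28 - 1 = 27
Supernet: 164.9.149.96/27


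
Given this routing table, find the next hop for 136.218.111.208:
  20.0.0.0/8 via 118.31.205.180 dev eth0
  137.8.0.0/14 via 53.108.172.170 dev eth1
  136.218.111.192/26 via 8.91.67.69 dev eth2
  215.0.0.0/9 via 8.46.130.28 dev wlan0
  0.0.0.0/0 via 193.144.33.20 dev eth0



Longest prefix match for 136.218.111.208:
  /8 20.0.0.0: no
  /14 137.8.0.0: no
  /26 136.218.111.192: MATCH
  /9 215.0.0.0: no
  /0 0.0.0.0: MATCH
Selected: next-hop 8.91.67.69 via eth2 (matched /26)


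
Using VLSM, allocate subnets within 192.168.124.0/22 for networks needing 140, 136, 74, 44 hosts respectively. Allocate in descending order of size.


140 hosts -> /24 (254 usable): 192.168.124.0/24
136 hosts -> /24 (254 usable): 192.168.125.0/24
74 hosts -> /25 (126 usable): 192.168.126.0/25
44 hosts -> /26 (62 usable): 192.168.126.128/26
Allocation: 192.168.124.0/24 (140 hosts, 254 usable); 192.168.125.0/24 (136 hosts, 254 usable); 192.168.126.0/25 (74 hosts, 126 usable); 192.168.126.128/26 (44 hosts, 62 usable)


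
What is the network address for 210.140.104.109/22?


IP:   11010010.10001100.01101000.01101101
Mask: 11111111.11111111.11111100.00000000
AND operation:
Net:  11010010.10001100.01101000.00000000
Network: 210.140.104.0/22


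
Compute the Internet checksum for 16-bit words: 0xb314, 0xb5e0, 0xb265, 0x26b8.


Sum all words (with carry folding):
+ 0xb314 = 0xb314
+ 0xb5e0 = 0x68f5
+ 0xb265 = 0x1b5b
+ 0x26b8 = 0x4213
One's complement: ~0x4213
Checksum = 0xbdec


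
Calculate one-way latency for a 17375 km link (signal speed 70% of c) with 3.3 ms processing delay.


Speed = 0.7 * 3e5 km/s = 210000 km/s
Propagation delay = 17375 / 210000 = 0.0827 s = 82.7381 ms
Processing delay = 3.3 ms
Total one-way latency = 86.0381 ms


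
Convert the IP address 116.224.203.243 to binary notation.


116 = 01110100
224 = 11100000
203 = 11001011
243 = 11110011
Binary: 01110100.11100000.11001011.11110011


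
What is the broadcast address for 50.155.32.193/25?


Network: 50.155.32.128/25
Host bits = 7
Set all host bits to 1:
Broadcast: 50.155.32.255


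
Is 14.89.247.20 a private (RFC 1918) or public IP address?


RFC 1918 private ranges:
  10.0.0.0/8 (10.0.0.0 - 10.255.255.255)
  172.16.0.0/12 (172.16.0.0 - 172.31.255.255)
  192.168.0.0/16 (192.168.0.0 - 192.168.255.255)
Public (not in any RFC 1918 range)


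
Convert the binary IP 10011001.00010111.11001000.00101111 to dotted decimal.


10011001 = 153
00010111 = 23
11001000 = 200
00101111 = 47
IP: 153.23.200.47


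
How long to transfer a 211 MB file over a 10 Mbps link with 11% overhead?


Effective throughput = 10 * (1 - 11/100) = 8.9 Mbps
File size in Mb = 211 * 8 = 1688 Mb
Time = 1688 / 8.9
Time = 189.6629 seconds


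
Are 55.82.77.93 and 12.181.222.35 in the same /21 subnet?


Mask: 255.255.248.0
55.82.77.93 AND mask = 55.82.72.0
12.181.222.35 AND mask = 12.181.216.0
No, different subnets (55.82.72.0 vs 12.181.216.0)


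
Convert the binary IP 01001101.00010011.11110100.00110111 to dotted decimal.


01001101 = 77
00010011 = 19
11110100 = 244
00110111 = 55
IP: 77.19.244.55


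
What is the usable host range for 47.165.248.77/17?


Network: 47.165.128.0
Broadcast: 47.165.255.255
First usable = network + 1
Last usable = broadcast - 1
Range: 47.165.128.1 to 47.165.255.254


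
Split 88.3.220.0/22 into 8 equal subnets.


New prefix = 22 + 3 = 25
Each subnet has 128 addresses
  88.3.220.0/25
  88.3.220.128/25
  88.3.221.0/25
  88.3.221.128/25
  88.3.222.0/25
  88.3.222.128/25
  88.3.223.0/25
  88.3.223.128/25
Subnets: 88.3.220.0/25, 88.3.220.128/25, 88.3.221.0/25, 88.3.221.128/25, 88.3.222.0/25, 88.3.222.128/25, 88.3.223.0/25, 88.3.223.128/25


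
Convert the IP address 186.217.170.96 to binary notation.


186 = 10111010
217 = 11011001
170 = 10101010
96 = 01100000
Binary: 10111010.11011001.10101010.01100000


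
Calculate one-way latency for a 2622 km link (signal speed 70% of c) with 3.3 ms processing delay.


Speed = 0.7 * 3e5 km/s = 210000 km/s
Propagation delay = 2622 / 210000 = 0.0125 s = 12.4857 ms
Processing delay = 3.3 ms
Total one-way latency = 15.7857 ms


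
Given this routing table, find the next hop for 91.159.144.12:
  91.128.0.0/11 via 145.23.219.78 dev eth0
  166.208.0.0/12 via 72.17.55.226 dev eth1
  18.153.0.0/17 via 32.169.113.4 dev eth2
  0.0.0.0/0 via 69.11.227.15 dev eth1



Longest prefix match for 91.159.144.12:
  /11 91.128.0.0: MATCH
  /12 166.208.0.0: no
  /17 18.153.0.0: no
  /0 0.0.0.0: MATCH
Selected: next-hop 145.23.219.78 via eth0 (matched /11)


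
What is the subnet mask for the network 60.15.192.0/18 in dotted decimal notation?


/18 means 18 network bits, 14 host bits
Binary: 11111111111111111100000000000000
Mask: 255.255.192.0


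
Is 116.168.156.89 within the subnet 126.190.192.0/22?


Subnet network: 126.190.192.0
Test IP AND mask: 116.168.156.0
No, 116.168.156.89 is not in 126.190.192.0/22


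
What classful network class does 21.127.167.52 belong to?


First octet: 21
Binary: 00010101
0xxxxxxx -> Class A (1-126)
Class A, default mask 255.0.0.0 (/8)


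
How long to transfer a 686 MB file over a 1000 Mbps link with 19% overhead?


Effective throughput = 1000 * (1 - 19/100) = 810 Mbps
File size in Mb = 686 * 8 = 5488 Mb
Time = 5488 / 810
Time = 6.7753 seconds


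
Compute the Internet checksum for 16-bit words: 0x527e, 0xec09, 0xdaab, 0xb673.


Sum all words (with carry folding):
+ 0x527e = 0x527e
+ 0xec09 = 0x3e88
+ 0xdaab = 0x1934
+ 0xb673 = 0xcfa7
One's complement: ~0xcfa7
Checksum = 0x3058


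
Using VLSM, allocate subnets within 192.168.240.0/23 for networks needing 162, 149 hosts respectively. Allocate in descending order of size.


162 hosts -> /24 (254 usable): 192.168.240.0/24
149 hosts -> /24 (254 usable): 192.168.241.0/24
Allocation: 192.168.240.0/24 (162 hosts, 254 usable); 192.168.241.0/24 (149 hosts, 254 usable)


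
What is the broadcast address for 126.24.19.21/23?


Network: 126.24.18.0/23
Host bits = 9
Set all host bits to 1:
Broadcast: 126.24.19.255


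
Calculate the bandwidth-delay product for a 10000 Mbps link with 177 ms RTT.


BDP = bandwidth * RTT
= 10000 Mbps * 177 ms
= 10000 * 1e6 * 177 / 1000 bits
= 1770000000 bits
= 221250000 bytes
= 216064.4531 KB
BDP = 1770000000 bits (221250000 bytes)


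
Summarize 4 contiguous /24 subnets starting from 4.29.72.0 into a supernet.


Original prefix: /24
Number of subnets: 4 = 2^2
New prefix = 24 - 2 = 22
Supernet: 4.29.72.0/22


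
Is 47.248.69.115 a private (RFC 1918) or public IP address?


RFC 1918 private ranges:
  10.0.0.0/8 (10.0.0.0 - 10.255.255.255)
  172.16.0.0/12 (172.16.0.0 - 172.31.255.255)
  192.168.0.0/16 (192.168.0.0 - 192.168.255.255)
Public (not in any RFC 1918 range)


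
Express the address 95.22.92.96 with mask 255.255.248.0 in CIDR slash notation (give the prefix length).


Binary: 11111111.11111111.11111000.00000000
Count leading 1s
Prefix: /21


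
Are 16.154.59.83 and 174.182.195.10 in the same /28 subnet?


Mask: 255.255.255.240
16.154.59.83 AND mask = 16.154.59.80
174.182.195.10 AND mask = 174.182.195.0
No, different subnets (16.154.59.80 vs 174.182.195.0)


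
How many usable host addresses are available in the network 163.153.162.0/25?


Host bits = 32 - 25 = 7
Total addresses = 2^7 = 128
Usable = total - 2 (network and broadcast)
Usable hosts: 126


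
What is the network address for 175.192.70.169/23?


IP:   10101111.11000000.01000110.10101001
Mask: 11111111.11111111.11111110.00000000
AND operation:
Net:  10101111.11000000.01000110.00000000
Network: 175.192.70.0/23


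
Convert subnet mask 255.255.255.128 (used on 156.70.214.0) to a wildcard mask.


Subnet mask: 255.255.255.128
Wildcard = 255.255.255.255 - subnet mask
255 - 255 = 0
255 - 255 = 0
255 - 255 = 0
255 - 128 = 127
Wildcard: 0.0.0.127


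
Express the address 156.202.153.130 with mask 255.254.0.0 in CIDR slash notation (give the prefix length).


Binary: 11111111.11111110.00000000.00000000
Count leading 1s
Prefix: /15


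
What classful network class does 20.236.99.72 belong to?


First octet: 20
Binary: 00010100
0xxxxxxx -> Class A (1-126)
Class A, default mask 255.0.0.0 (/8)


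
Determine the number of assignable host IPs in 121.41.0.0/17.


Host bits = 32 - 17 = 15
Total addresses = 2^15 = 32768
Usable = total - 2 (network and broadcast)
Usable hosts: 32766


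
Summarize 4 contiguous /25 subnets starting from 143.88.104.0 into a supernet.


Original prefix: /25
Number of subnets: 4 = 2^2
New prefix = 25 - 2 = 23
Supernet: 143.88.104.0/23


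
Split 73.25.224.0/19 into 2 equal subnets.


New prefix = 19 + 1 = 20
Each subnet has 4096 addresses
  73.25.224.0/20
  73.25.240.0/20
Subnets: 73.25.224.0/20, 73.25.240.0/20


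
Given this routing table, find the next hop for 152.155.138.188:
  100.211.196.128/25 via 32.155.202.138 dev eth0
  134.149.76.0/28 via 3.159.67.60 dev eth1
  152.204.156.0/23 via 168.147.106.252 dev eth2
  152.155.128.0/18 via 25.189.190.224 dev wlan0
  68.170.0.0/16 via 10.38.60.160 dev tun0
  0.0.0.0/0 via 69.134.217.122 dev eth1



Longest prefix match for 152.155.138.188:
  /25 100.211.196.128: no
  /28 134.149.76.0: no
  /23 152.204.156.0: no
  /18 152.155.128.0: MATCH
  /16 68.170.0.0: no
  /0 0.0.0.0: MATCH
Selected: next-hop 25.189.190.224 via wlan0 (matched /18)


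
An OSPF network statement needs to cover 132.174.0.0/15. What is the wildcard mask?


Subnet mask: 255.254.0.0
Wildcard = 255.255.255.255 - subnet mask
255 - 255 = 0
255 - 254 = 1
255 - 0 = 255
255 - 0 = 255
Wildcard: 0.1.255.255


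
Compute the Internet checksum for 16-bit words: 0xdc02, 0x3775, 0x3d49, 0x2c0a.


Sum all words (with carry folding):
+ 0xdc02 = 0xdc02
+ 0x3775 = 0x1378
+ 0x3d49 = 0x50c1
+ 0x2c0a = 0x7ccb
One's complement: ~0x7ccb
Checksum = 0x8334


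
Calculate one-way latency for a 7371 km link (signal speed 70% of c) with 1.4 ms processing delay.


Speed = 0.7 * 3e5 km/s = 210000 km/s
Propagation delay = 7371 / 210000 = 0.0351 s = 35.1 ms
Processing delay = 1.4 ms
Total one-way latency = 36.5 ms


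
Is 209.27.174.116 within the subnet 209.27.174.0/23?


Subnet network: 209.27.174.0
Test IP AND mask: 209.27.174.0
Yes, 209.27.174.116 is in 209.27.174.0/23


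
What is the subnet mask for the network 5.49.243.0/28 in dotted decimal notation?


/28 means 28 network bits, 4 host bits
Binary: 11111111111111111111111111110000
Mask: 255.255.255.240


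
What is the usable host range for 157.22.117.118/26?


Network: 157.22.117.64
Broadcast: 157.22.117.127
First usable = network + 1
Last usable = broadcast - 1
Range: 157.22.117.65 to 157.22.117.126


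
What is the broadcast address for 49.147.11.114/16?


Network: 49.147.0.0/16
Host bits = 16
Set all host bits to 1:
Broadcast: 49.147.255.255


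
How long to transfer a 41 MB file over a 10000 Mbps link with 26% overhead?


Effective throughput = 10000 * (1 - 26/100) = 7400 Mbps
File size in Mb = 41 * 8 = 328 Mb
Time = 328 / 7400
Time = 0.0443 seconds


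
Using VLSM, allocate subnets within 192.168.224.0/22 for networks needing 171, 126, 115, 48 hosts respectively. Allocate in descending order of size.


171 hosts -> /24 (254 usable): 192.168.224.0/24
126 hosts -> /25 (126 usable): 192.168.225.0/25
115 hosts -> /25 (126 usable): 192.168.225.128/25
48 hosts -> /26 (62 usable): 192.168.226.0/26
Allocation: 192.168.224.0/24 (171 hosts, 254 usable); 192.168.225.0/25 (126 hosts, 126 usable); 192.168.225.128/25 (115 hosts, 126 usable); 192.168.226.0/26 (48 hosts, 62 usable)


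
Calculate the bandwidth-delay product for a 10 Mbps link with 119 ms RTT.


BDP = bandwidth * RTT
= 10 Mbps * 119 ms
= 10 * 1e6 * 119 / 1000 bits
= 1190000 bits
= 148750 bytes
= 145.2637 KB
BDP = 1190000 bits (148750 bytes)


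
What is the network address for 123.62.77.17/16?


IP:   01111011.00111110.01001101.00010001
Mask: 11111111.11111111.00000000.00000000
AND operation:
Net:  01111011.00111110.00000000.00000000
Network: 123.62.0.0/16


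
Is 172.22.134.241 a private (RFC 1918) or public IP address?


RFC 1918 private ranges:
  10.0.0.0/8 (10.0.0.0 - 10.255.255.255)
  172.16.0.0/12 (172.16.0.0 - 172.31.255.255)
  192.168.0.0/16 (192.168.0.0 - 192.168.255.255)
Private (in 172.16.0.0/12)


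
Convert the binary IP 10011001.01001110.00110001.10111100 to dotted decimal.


10011001 = 153
01001110 = 78
00110001 = 49
10111100 = 188
IP: 153.78.49.188


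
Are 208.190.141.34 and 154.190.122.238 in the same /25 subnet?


Mask: 255.255.255.128
208.190.141.34 AND mask = 208.190.141.0
154.190.122.238 AND mask = 154.190.122.128
No, different subnets (208.190.141.0 vs 154.190.122.128)


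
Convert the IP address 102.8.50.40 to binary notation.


102 = 01100110
8 = 00001000
50 = 00110010
40 = 00101000
Binary: 01100110.00001000.00110010.00101000


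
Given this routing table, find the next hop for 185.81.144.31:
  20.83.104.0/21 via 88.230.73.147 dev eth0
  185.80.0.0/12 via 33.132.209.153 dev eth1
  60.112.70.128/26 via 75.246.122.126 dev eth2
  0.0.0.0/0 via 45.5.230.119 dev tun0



Longest prefix match for 185.81.144.31:
  /21 20.83.104.0: no
  /12 185.80.0.0: MATCH
  /26 60.112.70.128: no
  /0 0.0.0.0: MATCH
Selected: next-hop 33.132.209.153 via eth1 (matched /12)


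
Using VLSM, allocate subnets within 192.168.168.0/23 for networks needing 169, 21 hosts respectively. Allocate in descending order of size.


169 hosts -> /24 (254 usable): 192.168.168.0/24
21 hosts -> /27 (30 usable): 192.168.169.0/27
Allocation: 192.168.168.0/24 (169 hosts, 254 usable); 192.168.169.0/27 (21 hosts, 30 usable)


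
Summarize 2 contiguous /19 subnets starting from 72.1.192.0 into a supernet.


Original prefix: /19
Number of subnets: 2 = 2^1
New prefix = 19 - 1 = 18
Supernet: 72.1.192.0/18


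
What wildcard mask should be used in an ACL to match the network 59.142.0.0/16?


Subnet mask: 255.255.0.0
Wildcard = 255.255.255.255 - subnet mask
255 - 255 = 0
255 - 255 = 0
255 - 0 = 255
255 - 0 = 255
Wildcard: 0.0.255.255


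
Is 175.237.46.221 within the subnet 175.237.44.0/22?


Subnet network: 175.237.44.0
Test IP AND mask: 175.237.44.0
Yes, 175.237.46.221 is in 175.237.44.0/22


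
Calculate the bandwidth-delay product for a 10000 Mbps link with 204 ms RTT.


BDP = bandwidth * RTT
= 10000 Mbps * 204 ms
= 10000 * 1e6 * 204 / 1000 bits
= 2040000000 bits
= 255000000 bytes
= 249023.4375 KB
BDP = 2040000000 bits (255000000 bytes)


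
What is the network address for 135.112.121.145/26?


IP:   10000111.01110000.01111001.10010001
Mask: 11111111.11111111.11111111.11000000
AND operation:
Net:  10000111.01110000.01111001.10000000
Network: 135.112.121.128/26


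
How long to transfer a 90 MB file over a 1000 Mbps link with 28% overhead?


Effective throughput = 1000 * (1 - 28/100) = 720 Mbps
File size in Mb = 90 * 8 = 720 Mb
Time = 720 / 720
Time = 1 seconds


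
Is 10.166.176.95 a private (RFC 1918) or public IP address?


RFC 1918 private ranges:
  10.0.0.0/8 (10.0.0.0 - 10.255.255.255)
  172.16.0.0/12 (172.16.0.0 - 172.31.255.255)
  192.168.0.0/16 (192.168.0.0 - 192.168.255.255)
Private (in 10.0.0.0/8)


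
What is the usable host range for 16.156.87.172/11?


Network: 16.128.0.0
Broadcast: 16.159.255.255
First usable = network + 1
Last usable = broadcast - 1
Range: 16.128.0.1 to 16.159.255.254


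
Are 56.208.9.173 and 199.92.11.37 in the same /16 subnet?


Mask: 255.255.0.0
56.208.9.173 AND mask = 56.208.0.0
199.92.11.37 AND mask = 199.92.0.0
No, different subnets (56.208.0.0 vs 199.92.0.0)


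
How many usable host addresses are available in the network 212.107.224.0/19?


Host bits = 32 - 19 = 13
Total addresses = 2^13 = 8192
Usable = total - 2 (network and broadcast)
Usable hosts: 8190


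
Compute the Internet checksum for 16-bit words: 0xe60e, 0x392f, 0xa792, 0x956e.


Sum all words (with carry folding):
+ 0xe60e = 0xe60e
+ 0x392f = 0x1f3e
+ 0xa792 = 0xc6d0
+ 0x956e = 0x5c3f
One's complement: ~0x5c3f
Checksum = 0xa3c0


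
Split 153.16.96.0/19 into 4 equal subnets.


New prefix = 19 + 2 = 21
Each subnet has 2048 addresses
  153.16.96.0/21
  153.16.104.0/21
  153.16.112.0/21
  153.16.120.0/21
Subnets: 153.16.96.0/21, 153.16.104.0/21, 153.16.112.0/21, 153.16.120.0/21


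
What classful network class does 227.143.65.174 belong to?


First octet: 227
Binary: 11100011
1110xxxx -> Class D (224-239)
Class D (multicast), default mask N/A


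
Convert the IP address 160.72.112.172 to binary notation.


160 = 10100000
72 = 01001000
112 = 01110000
172 = 10101100
Binary: 10100000.01001000.01110000.10101100


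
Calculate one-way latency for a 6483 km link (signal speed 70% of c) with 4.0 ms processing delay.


Speed = 0.7 * 3e5 km/s = 210000 km/s
Propagation delay = 6483 / 210000 = 0.0309 s = 30.8714 ms
Processing delay = 4.0 ms
Total one-way latency = 34.8714 ms


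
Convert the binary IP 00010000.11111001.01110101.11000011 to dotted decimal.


00010000 = 16
11111001 = 249
01110101 = 117
11000011 = 195
IP: 16.249.117.195


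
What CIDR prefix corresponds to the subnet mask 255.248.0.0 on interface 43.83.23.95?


Binary: 11111111.11111000.00000000.00000000
Count leading 1s
Prefix: /13


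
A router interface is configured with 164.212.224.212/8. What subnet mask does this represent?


/8 means 8 network bits, 24 host bits
Binary: 11111111000000000000000000000000
Mask: 255.0.0.0


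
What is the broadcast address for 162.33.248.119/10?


Network: 162.0.0.0/10
Host bits = 22
Set all host bits to 1:
Broadcast: 162.63.255.255


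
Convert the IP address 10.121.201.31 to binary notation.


10 = 00001010
121 = 01111001
201 = 11001001
31 = 00011111
Binary: 00001010.01111001.11001001.00011111


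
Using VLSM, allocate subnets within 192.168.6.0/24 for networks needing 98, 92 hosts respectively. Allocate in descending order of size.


98 hosts -> /25 (126 usable): 192.168.6.0/25
92 hosts -> /25 (126 usable): 192.168.6.128/25
Allocation: 192.168.6.0/25 (98 hosts, 126 usable); 192.168.6.128/25 (92 hosts, 126 usable)


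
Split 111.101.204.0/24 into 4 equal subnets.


New prefix = 24 + 2 = 26
Each subnet has 64 addresses
  111.101.204.0/26
  111.101.204.64/26
  111.101.204.128/26
  111.101.204.192/26
Subnets: 111.101.204.0/26, 111.101.204.64/26, 111.101.204.128/26, 111.101.204.192/26


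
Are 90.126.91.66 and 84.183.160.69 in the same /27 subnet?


Mask: 255.255.255.224
90.126.91.66 AND mask = 90.126.91.64
84.183.160.69 AND mask = 84.183.160.64
No, different subnets (90.126.91.64 vs 84.183.160.64)


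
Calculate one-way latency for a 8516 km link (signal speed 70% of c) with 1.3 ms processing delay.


Speed = 0.7 * 3e5 km/s = 210000 km/s
Propagation delay = 8516 / 210000 = 0.0406 s = 40.5524 ms
Processing delay = 1.3 ms
Total one-way latency = 41.8524 ms


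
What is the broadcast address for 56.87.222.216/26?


Network: 56.87.222.192/26
Host bits = 6
Set all host bits to 1:
Broadcast: 56.87.222.255


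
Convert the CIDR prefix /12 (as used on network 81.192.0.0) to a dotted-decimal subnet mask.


/12 means 12 network bits, 20 host bits
Binary: 11111111111100000000000000000000
Mask: 255.240.0.0


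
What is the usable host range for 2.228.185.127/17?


Network: 2.228.128.0
Broadcast: 2.228.255.255
First usable = network + 1
Last usable = broadcast - 1
Range: 2.228.128.1 to 2.228.255.254


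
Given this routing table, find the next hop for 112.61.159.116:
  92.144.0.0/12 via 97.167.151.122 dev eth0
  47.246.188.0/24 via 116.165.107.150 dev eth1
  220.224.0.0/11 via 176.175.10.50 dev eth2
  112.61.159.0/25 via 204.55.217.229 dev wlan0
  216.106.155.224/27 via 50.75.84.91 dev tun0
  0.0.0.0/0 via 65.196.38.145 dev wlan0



Longest prefix match for 112.61.159.116:
  /12 92.144.0.0: no
  /24 47.246.188.0: no
  /11 220.224.0.0: no
  /25 112.61.159.0: MATCH
  /27 216.106.155.224: no
  /0 0.0.0.0: MATCH
Selected: next-hop 204.55.217.229 via wlan0 (matched /25)


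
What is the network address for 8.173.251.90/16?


IP:   00001000.10101101.11111011.01011010
Mask: 11111111.11111111.00000000.00000000
AND operation:
Net:  00001000.10101101.00000000.00000000
Network: 8.173.0.0/16


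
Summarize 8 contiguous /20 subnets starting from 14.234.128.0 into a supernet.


Original prefix: /20
Number of subnets: 8 = 2^3
New prefix = 20 - 3 = 17
Supernet: 14.234.128.0/17


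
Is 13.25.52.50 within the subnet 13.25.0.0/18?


Subnet network: 13.25.0.0
Test IP AND mask: 13.25.0.0
Yes, 13.25.52.50 is in 13.25.0.0/18


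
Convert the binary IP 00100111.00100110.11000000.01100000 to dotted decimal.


00100111 = 39
00100110 = 38
11000000 = 192
01100000 = 96
IP: 39.38.192.96


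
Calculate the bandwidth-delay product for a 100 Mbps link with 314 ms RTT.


BDP = bandwidth * RTT
= 100 Mbps * 314 ms
= 100 * 1e6 * 314 / 1000 bits
= 31400000 bits
= 3925000 bytes
= 3833.0078 KB
BDP = 31400000 bits (3925000 bytes)


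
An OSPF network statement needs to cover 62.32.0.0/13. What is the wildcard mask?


Subnet mask: 255.248.0.0
Wildcard = 255.255.255.255 - subnet mask
255 - 255 = 0
255 - 248 = 7
255 - 0 = 255
255 - 0 = 255
Wildcard: 0.7.255.255


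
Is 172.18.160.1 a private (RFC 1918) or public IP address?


RFC 1918 private ranges:
  10.0.0.0/8 (10.0.0.0 - 10.255.255.255)
  172.16.0.0/12 (172.16.0.0 - 172.31.255.255)
  192.168.0.0/16 (192.168.0.0 - 192.168.255.255)
Private (in 172.16.0.0/12)


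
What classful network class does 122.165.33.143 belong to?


First octet: 122
Binary: 01111010
0xxxxxxx -> Class A (1-126)
Class A, default mask 255.0.0.0 (/8)


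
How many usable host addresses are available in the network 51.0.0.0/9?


Host bits = 32 - 9 = 23
Total addresses = 2^23 = 8388608
Usable = total - 2 (network and broadcast)
Usable hosts: 8388606


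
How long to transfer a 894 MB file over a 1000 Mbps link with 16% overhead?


Effective throughput = 1000 * (1 - 16/100) = 840 Mbps
File size in Mb = 894 * 8 = 7152 Mb
Time = 7152 / 840
Time = 8.5143 seconds


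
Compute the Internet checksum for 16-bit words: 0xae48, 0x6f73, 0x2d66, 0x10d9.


Sum all words (with carry folding):
+ 0xae48 = 0xae48
+ 0x6f73 = 0x1dbc
+ 0x2d66 = 0x4b22
+ 0x10d9 = 0x5bfb
One's complement: ~0x5bfb
Checksum = 0xa404


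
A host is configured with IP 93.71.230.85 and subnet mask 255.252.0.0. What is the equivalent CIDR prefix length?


Binary: 11111111.11111100.00000000.00000000
Count leading 1s
Prefix: /14


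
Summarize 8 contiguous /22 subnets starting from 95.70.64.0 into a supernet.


Original prefix: /22
Number of subnets: 8 = 2^3
New prefix = 22 - 3 = 19
Supernet: 95.70.64.0/19


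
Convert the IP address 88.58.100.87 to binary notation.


88 = 01011000
58 = 00111010
100 = 01100100
87 = 01010111
Binary: 01011000.00111010.01100100.01010111


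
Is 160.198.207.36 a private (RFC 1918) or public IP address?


RFC 1918 private ranges:
  10.0.0.0/8 (10.0.0.0 - 10.255.255.255)
  172.16.0.0/12 (172.16.0.0 - 172.31.255.255)
  192.168.0.0/16 (192.168.0.0 - 192.168.255.255)
Public (not in any RFC 1918 range)


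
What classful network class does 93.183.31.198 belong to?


First octet: 93
Binary: 01011101
0xxxxxxx -> Class A (1-126)
Class A, default mask 255.0.0.0 (/8)


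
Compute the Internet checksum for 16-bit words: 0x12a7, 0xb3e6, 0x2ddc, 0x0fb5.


Sum all words (with carry folding):
+ 0x12a7 = 0x12a7
+ 0xb3e6 = 0xc68d
+ 0x2ddc = 0xf469
+ 0x0fb5 = 0x041f
One's complement: ~0x041f
Checksum = 0xfbe0


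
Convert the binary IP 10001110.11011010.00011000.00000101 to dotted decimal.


10001110 = 142
11011010 = 218
00011000 = 24
00000101 = 5
IP: 142.218.24.5


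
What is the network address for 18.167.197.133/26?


IP:   00010010.10100111.11000101.10000101
Mask: 11111111.11111111.11111111.11000000
AND operation:
Net:  00010010.10100111.11000101.10000000
Network: 18.167.197.128/26


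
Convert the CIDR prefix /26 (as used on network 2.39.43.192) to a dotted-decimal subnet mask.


/26 means 26 network bits, 6 host bits
Binary: 11111111111111111111111111000000
Mask: 255.255.255.192


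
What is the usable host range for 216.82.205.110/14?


Network: 216.80.0.0
Broadcast: 216.83.255.255
First usable = network + 1
Last usable = broadcast - 1
Range: 216.80.0.1 to 216.83.255.254


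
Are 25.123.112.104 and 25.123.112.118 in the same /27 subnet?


Mask: 255.255.255.224
25.123.112.104 AND mask = 25.123.112.96
25.123.112.118 AND mask = 25.123.112.96
Yes, same subnet (25.123.112.96)


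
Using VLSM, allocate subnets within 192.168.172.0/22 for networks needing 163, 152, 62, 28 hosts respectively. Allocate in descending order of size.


163 hosts -> /24 (254 usable): 192.168.172.0/24
152 hosts -> /24 (254 usable): 192.168.173.0/24
62 hosts -> /26 (62 usable): 192.168.174.0/26
28 hosts -> /27 (30 usable): 192.168.174.64/27
Allocation: 192.168.172.0/24 (163 hosts, 254 usable); 192.168.173.0/24 (152 hosts, 254 usable); 192.168.174.0/26 (62 hosts, 62 usable); 192.168.174.64/27 (28 hosts, 30 usable)


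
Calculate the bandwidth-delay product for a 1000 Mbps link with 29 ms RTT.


BDP = bandwidth * RTT
= 1000 Mbps * 29 ms
= 1000 * 1e6 * 29 / 1000 bits
= 29000000 bits
= 3625000 bytes
= 3540.0391 KB
BDP = 29000000 bits (3625000 bytes)


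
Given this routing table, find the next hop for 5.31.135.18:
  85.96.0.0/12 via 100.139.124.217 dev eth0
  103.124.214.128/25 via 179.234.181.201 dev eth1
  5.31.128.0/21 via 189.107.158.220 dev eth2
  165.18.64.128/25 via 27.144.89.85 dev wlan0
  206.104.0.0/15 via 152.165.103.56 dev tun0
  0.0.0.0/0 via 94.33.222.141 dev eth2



Longest prefix match for 5.31.135.18:
  /12 85.96.0.0: no
  /25 103.124.214.128: no
  /21 5.31.128.0: MATCH
  /25 165.18.64.128: no
  /15 206.104.0.0: no
  /0 0.0.0.0: MATCH
Selected: next-hop 189.107.158.220 via eth2 (matched /21)


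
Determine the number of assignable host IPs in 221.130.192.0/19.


Host bits = 32 - 19 = 13
Total addresses = 2^13 = 8192
Usable = total - 2 (network and broadcast)
Usable hosts: 8190


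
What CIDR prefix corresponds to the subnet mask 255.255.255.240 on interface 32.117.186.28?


Binary: 11111111.11111111.11111111.11110000
Count leading 1s
Prefix: /28


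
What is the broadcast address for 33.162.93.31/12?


Network: 33.160.0.0/12
Host bits = 20
Set all host bits to 1:
Broadcast: 33.175.255.255


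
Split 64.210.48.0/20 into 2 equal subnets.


New prefix = 20 + 1 = 21
Each subnet has 2048 addresses
  64.210.48.0/21
  64.210.56.0/21
Subnets: 64.210.48.0/21, 64.210.56.0/21


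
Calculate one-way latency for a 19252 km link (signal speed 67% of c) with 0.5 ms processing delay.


Speed = 0.67 * 3e5 km/s = 201000 km/s
Propagation delay = 19252 / 201000 = 0.0958 s = 95.7811 ms
Processing delay = 0.5 ms
Total one-way latency = 96.2811 ms


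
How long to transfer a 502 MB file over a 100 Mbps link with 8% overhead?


Effective throughput = 100 * (1 - 8/100) = 92 Mbps
File size in Mb = 502 * 8 = 4016 Mb
Time = 4016 / 92
Time = 43.6522 seconds


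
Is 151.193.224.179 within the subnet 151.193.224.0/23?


Subnet network: 151.193.224.0
Test IP AND mask: 151.193.224.0
Yes, 151.193.224.179 is in 151.193.224.0/23


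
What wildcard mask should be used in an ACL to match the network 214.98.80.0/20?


Subnet mask: 255.255.240.0
Wildcard = 255.255.255.255 - subnet mask
255 - 255 = 0
255 - 255 = 0
255 - 240 = 15
255 - 0 = 255
Wildcard: 0.0.15.255


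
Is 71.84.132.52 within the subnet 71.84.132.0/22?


Subnet network: 71.84.132.0
Test IP AND mask: 71.84.132.0
Yes, 71.84.132.52 is in 71.84.132.0/22


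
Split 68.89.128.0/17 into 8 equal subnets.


New prefix = 17 + 3 = 20
Each subnet has 4096 addresses
  68.89.128.0/20
  68.89.144.0/20
  68.89.160.0/20
  68.89.176.0/20
  68.89.192.0/20
  68.89.208.0/20
  68.89.224.0/20
  68.89.240.0/20
Subnets: 68.89.128.0/20, 68.89.144.0/20, 68.89.160.0/20, 68.89.176.0/20, 68.89.192.0/20, 68.89.208.0/20, 68.89.224.0/20, 68.89.240.0/20


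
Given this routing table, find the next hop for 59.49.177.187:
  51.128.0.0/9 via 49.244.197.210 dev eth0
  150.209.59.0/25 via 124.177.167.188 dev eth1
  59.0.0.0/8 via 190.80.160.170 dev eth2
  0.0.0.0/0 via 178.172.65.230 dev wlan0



Longest prefix match for 59.49.177.187:
  /9 51.128.0.0: no
  /25 150.209.59.0: no
  /8 59.0.0.0: MATCH
  /0 0.0.0.0: MATCH
Selected: next-hop 190.80.160.170 via eth2 (matched /8)


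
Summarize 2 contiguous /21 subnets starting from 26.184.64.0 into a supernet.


Original prefix: /21
Number of subnets: 2 = 2^1
New prefix = 21 - 1 = 20
Supernet: 26.184.64.0/20


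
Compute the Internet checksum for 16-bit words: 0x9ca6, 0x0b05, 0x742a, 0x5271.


Sum all words (with carry folding):
+ 0x9ca6 = 0x9ca6
+ 0x0b05 = 0xa7ab
+ 0x742a = 0x1bd6
+ 0x5271 = 0x6e47
One's complement: ~0x6e47
Checksum = 0x91b8


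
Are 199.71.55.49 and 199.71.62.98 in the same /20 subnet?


Mask: 255.255.240.0
199.71.55.49 AND mask = 199.71.48.0
199.71.62.98 AND mask = 199.71.48.0
Yes, same subnet (199.71.48.0)


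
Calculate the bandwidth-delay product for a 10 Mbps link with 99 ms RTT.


BDP = bandwidth * RTT
= 10 Mbps * 99 ms
= 10 * 1e6 * 99 / 1000 bits
= 990000 bits
= 123750 bytes
= 120.8496 KB
BDP = 990000 bits (123750 bytes)


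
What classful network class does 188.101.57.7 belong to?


First octet: 188
Binary: 10111100
10xxxxxx -> Class B (128-191)
Class B, default mask 255.255.0.0 (/16)


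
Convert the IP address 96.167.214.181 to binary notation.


96 = 01100000
167 = 10100111
214 = 11010110
181 = 10110101
Binary: 01100000.10100111.11010110.10110101


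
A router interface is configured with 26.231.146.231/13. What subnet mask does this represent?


/13 means 13 network bits, 19 host bits
Binary: 11111111111110000000000000000000
Mask: 255.248.0.0


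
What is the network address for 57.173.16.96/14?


IP:   00111001.10101101.00010000.01100000
Mask: 11111111.11111100.00000000.00000000
AND operation:
Net:  00111001.10101100.00000000.00000000
Network: 57.172.0.0/14
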